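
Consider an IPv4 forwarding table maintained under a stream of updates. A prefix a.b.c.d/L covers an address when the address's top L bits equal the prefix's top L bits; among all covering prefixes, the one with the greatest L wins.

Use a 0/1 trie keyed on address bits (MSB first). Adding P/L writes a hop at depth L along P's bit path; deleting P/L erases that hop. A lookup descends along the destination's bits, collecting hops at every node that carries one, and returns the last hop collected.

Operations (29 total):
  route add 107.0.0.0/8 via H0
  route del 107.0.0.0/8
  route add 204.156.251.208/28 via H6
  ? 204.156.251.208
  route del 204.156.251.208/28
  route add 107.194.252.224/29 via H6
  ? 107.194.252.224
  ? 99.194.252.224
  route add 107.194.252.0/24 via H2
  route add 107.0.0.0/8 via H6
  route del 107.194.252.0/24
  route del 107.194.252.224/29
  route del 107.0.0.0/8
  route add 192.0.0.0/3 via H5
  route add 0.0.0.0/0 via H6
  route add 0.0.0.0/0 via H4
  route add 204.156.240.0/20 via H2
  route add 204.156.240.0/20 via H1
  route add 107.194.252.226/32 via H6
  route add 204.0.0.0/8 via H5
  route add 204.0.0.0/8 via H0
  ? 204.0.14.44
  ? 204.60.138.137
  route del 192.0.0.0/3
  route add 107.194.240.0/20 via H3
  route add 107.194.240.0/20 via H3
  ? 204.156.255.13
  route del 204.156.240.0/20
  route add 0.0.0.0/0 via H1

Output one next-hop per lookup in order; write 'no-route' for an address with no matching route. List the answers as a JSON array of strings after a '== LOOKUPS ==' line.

Trace:
  add 107.0.0.0/8 -> H0 at depth 8
  del 107.0.0.0/8 (clear depth 8)
  add 204.156.251.208/28 -> H6 at depth 28
  Q 204.156.251.208: descend 1100110010011100111110111101 ; hops seen [H6] ; pick H6
  del 204.156.251.208/28 (clear depth 28)
  add 107.194.252.224/29 -> H6 at depth 29
  Q 107.194.252.224: descend 01101011110000101111110011100 ; hops seen [H6] ; pick H6
  Q 99.194.252.224: descend 0110 ; hops seen [∅] ; pick no-route
  add 107.194.252.0/24 -> H2 at depth 24
  add 107.0.0.0/8 -> H6 at depth 8
  del 107.194.252.0/24 (clear depth 24)
  del 107.194.252.224/29 (clear depth 29)
  del 107.0.0.0/8 (clear depth 8)
  add 192.0.0.0/3 -> H5 at depth 3
  add 0.0.0.0/0 -> H6 at depth 0
  add 0.0.0.0/0 -> H4 at depth 0
  add 204.156.240.0/20 -> H2 at depth 20
  add 204.156.240.0/20 -> H1 at depth 20
  add 107.194.252.226/32 -> H6 at depth 32
  add 204.0.0.0/8 -> H5 at depth 8
  add 204.0.0.0/8 -> H0 at depth 8
  Q 204.0.14.44: descend 11001100 ; hops seen [H4,H5,H0] ; pick H0
  Q 204.60.138.137: descend 11001100 ; hops seen [H4,H5,H0] ; pick H0
  del 192.0.0.0/3 (clear depth 3)
  add 107.194.240.0/20 -> H3 at depth 20
  add 107.194.240.0/20 -> H3 at depth 20
  Q 204.156.255.13: descend 110011001001110011111 ; hops seen [H4,H0,H1] ; pick H1
  del 204.156.240.0/20 (clear depth 20)
  add 0.0.0.0/0 -> H1 at depth 0

== LOOKUPS ==
["H6","H6","no-route","H0","H0","H1"]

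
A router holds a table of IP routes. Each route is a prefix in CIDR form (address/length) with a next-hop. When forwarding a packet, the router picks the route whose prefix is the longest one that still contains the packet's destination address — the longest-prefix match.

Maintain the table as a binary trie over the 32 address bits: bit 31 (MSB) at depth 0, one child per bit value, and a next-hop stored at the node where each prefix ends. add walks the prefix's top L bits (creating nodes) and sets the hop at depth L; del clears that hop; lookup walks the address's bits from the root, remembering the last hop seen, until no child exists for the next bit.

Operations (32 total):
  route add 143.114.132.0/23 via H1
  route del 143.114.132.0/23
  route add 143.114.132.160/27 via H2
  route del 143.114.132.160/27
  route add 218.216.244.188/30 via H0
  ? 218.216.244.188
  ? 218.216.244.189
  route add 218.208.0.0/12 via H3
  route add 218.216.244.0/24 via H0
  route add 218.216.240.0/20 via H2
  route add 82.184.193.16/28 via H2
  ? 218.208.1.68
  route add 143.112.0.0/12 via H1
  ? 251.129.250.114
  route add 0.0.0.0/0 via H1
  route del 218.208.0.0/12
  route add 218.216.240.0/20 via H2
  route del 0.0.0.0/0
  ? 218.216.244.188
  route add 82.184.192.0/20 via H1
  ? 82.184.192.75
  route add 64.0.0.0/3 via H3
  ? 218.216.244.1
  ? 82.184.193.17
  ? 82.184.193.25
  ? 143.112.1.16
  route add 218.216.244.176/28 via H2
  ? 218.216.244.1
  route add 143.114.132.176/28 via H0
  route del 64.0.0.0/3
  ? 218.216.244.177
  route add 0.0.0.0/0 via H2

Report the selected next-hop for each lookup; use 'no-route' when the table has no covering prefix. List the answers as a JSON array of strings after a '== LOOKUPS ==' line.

Apply in order:
  + 143.114.132.0/23 (H1) depth=23
  - 143.114.132.0/23 clear@23
  + 143.114.132.160/27 (H2) depth=27
  - 143.114.132.160/27 clear@27
  + 218.216.244.188/30 (H0) depth=30
  lookup 218.216.244.188: bits 110110101101100011110100101111 walk d0:-→d1:-→d2:-→d3:-→d4:-→d5:-→d6:-→d7:-→d8:-→d9:-→d10:-→d11:-→d12:-→d13:-→d14:-→d15:-→d16:-→d17:-→d18:-→d19:-→d20:-→d21:-→d22:-→d23:-→d24:-→d25:-→d26:-→d27:-→d28:-→d29:-→d30:H0 -> H0
  lookup 218.216.244.189: bits 110110101101100011110100101111 walk d0:-→d1:-→d2:-→d3:-→d4:-→d5:-→d6:-→d7:-→d8:-→d9:-→d10:-→d11:-→d12:-→d13:-→d14:-→d15:-→d16:-→d17:-→d18:-→d19:-→d20:-→d21:-→d22:-→d23:-→d24:-→d25:-→d26:-→d27:-→d28:-→d29:-→d30:H0 -> H0
  + 218.208.0.0/12 (H3) depth=12
  + 218.216.244.0/24 (H0) depth=24
  + 218.216.240.0/20 (H2) depth=20
  + 82.184.193.16/28 (H2) depth=28
  lookup 218.208.1.68: bits 110110101101 walk d0:-→d1:-→d2:-→d3:-→d4:-→d5:-→d6:-→d7:-→d8:-→d9:-→d10:-→d11:-→d12:H3 -> H3
  + 143.112.0.0/12 (H1) depth=12
  lookup 251.129.250.114: bits 11 walk d0:-→d1:-→d2:- -> no-route
  + 0.0.0.0/0 (H1) depth=0
  - 218.208.0.0/12 clear@12
  + 218.216.240.0/20 (H2) depth=20
  - 0.0.0.0/0 clear@0
  lookup 218.216.244.188: bits 110110101101100011110100101111 walk d0:-→d1:-→d2:-→d3:-→d4:-→d5:-→d6:-→d7:-→d8:-→d9:-→d10:-→d11:-→d12:-→d13:-→d14:-→d15:-→d16:-→d17:-→d18:-→d19:-→d20:H2→d21:-→d22:-→d23:-→d24:H0→d25:-→d26:-→d27:-→d28:-→d29:-→d30:H0 -> H0
  + 82.184.192.0/20 (H1) depth=20
  lookup 82.184.192.75: bits 01010010101110001100000 walk d0:-→d1:-→d2:-→d3:-→d4:-→d5:-→d6:-→d7:-→d8:-→d9:-→d10:-→d11:-→d12:-→d13:-→d14:-→d15:-→d16:-→d17:-→d18:-→d19:-→d20:H1→d21:-→d22:-→d23:- -> H1
  + 64.0.0.0/3 (H3) depth=3
  lookup 218.216.244.1: bits 110110101101100011110100 walk d0:-→d1:-→d2:-→d3:-→d4:-→d5:-→d6:-→d7:-→d8:-→d9:-→d10:-→d11:-→d12:-→d13:-→d14:-→d15:-→d16:-→d17:-→d18:-→d19:-→d20:H2→d21:-→d22:-→d23:-→d24:H0 -> H0
  lookup 82.184.193.17: bits 0101001010111000110000010001 walk d0:-→d1:-→d2:-→d3:H3→d4:-→d5:-→d6:-→d7:-→d8:-→d9:-→d10:-→d11:-→d12:-→d13:-→d14:-→d15:-→d16:-→d17:-→d18:-→d19:-→d20:H1→d21:-→d22:-→d23:-→d24:-→d25:-→d26:-→d27:-→d28:H2 -> H2
  lookup 82.184.193.25: bits 0101001010111000110000010001 walk d0:-→d1:-→d2:-→d3:H3→d4:-→d5:-→d6:-→d7:-→d8:-→d9:-→d10:-→d11:-→d12:-→d13:-→d14:-→d15:-→d16:-→d17:-→d18:-→d19:-→d20:H1→d21:-→d22:-→d23:-→d24:-→d25:-→d26:-→d27:-→d28:H2 -> H2
  lookup 143.112.1.16: bits 10001111011100 walk d0:-→d1:-→d2:-→d3:-→d4:-→d5:-→d6:-→d7:-→d8:-→d9:-→d10:-→d11:-→d12:H1→d13:-→d14:- -> H1
  + 218.216.244.176/28 (H2) depth=28
  lookup 218.216.244.1: bits 110110101101100011110100 walk d0:-→d1:-→d2:-→d3:-→d4:-→d5:-→d6:-→d7:-→d8:-→d9:-→d10:-→d11:-→d12:-→d13:-→d14:-→d15:-→d16:-→d17:-→d18:-→d19:-→d20:H2→d21:-→d22:-→d23:-→d24:H0 -> H0
  + 143.114.132.176/28 (H0) depth=28
  - 64.0.0.0/3 clear@3
  lookup 218.216.244.177: bits 1101101011011000111101001011 walk d0:-→d1:-→d2:-→d3:-→d4:-→d5:-→d6:-→d7:-→d8:-→d9:-→d10:-→d11:-→d12:-→d13:-→d14:-→d15:-→d16:-→d17:-→d18:-→d19:-→d20:H2→d21:-→d22:-→d23:-→d24:H0→d25:-→d26:-→d27:-→d28:H2 -> H2
  + 0.0.0.0/0 (H2) depth=0

== LOOKUPS ==
["H0","H0","H3","no-route","H0","H1","H0","H2","H2","H1","H0","H2"]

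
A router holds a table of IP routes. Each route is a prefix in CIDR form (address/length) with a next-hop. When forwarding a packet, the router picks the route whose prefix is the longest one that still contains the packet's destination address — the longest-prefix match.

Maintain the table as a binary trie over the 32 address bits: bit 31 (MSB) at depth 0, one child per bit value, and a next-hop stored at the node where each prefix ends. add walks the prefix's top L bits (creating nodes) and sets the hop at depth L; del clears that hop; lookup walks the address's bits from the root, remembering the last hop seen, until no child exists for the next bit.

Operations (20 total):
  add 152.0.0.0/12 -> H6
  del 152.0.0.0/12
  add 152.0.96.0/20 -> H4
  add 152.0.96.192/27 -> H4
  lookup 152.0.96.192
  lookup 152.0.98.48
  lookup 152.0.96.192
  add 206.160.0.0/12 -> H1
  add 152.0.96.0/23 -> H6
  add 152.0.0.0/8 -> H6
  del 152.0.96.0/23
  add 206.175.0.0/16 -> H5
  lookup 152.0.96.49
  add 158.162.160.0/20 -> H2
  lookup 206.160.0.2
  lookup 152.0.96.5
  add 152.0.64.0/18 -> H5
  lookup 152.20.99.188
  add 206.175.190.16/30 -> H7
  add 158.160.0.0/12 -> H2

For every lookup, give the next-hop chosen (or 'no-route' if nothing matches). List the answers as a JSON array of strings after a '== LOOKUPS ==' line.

Process each operation:
  add 152.0.0.0/12 -> H6 at depth 12
  - 152.0.0.0/12 clear@12
  add 152.0.96.0/20 -> H4 at depth 20
  add 152.0.96.192/27 -> H4 at depth 27
  Q 152.0.96.192: descend 100110000000000001100000110 ; hops seen [H4,H4] ; pick H4
  Q 152.0.98.48: descend 1001100000000000011000 ; hops seen [H4] ; pick H4
  Q 152.0.96.192: descend 100110000000000001100000110 ; hops seen [H4,H4] ; pick H4
  add 206.160.0.0/12 -> H1 at depth 12
  add 152.0.96.0/23 -> H6 at depth 23
  add 152.0.0.0/8 -> H6 at depth 8
  - 152.0.96.0/23 clear@23
  add 206.175.0.0/16 -> H5 at depth 16
  Q 152.0.96.49: descend 100110000000000001100000 ; hops seen [H6,H4] ; pick H4
  add 158.162.160.0/20 -> H2 at depth 20
  Q 206.160.0.2: descend 110011101010 ; hops seen [H1] ; pick H1
  Q 152.0.96.5: descend 100110000000000001100000 ; hops seen [H6,H4] ; pick H4
  add 152.0.64.0/18 -> H5 at depth 18
  Q 152.20.99.188: descend 10011000000 ; hops seen [H6] ; pick H6
  add 206.175.190.16/30 -> H7 at depth 30
  add 158.160.0.0/12 -> H2 at depth 12

== LOOKUPS ==
["H4","H4","H4","H4","H1","H4","H6"]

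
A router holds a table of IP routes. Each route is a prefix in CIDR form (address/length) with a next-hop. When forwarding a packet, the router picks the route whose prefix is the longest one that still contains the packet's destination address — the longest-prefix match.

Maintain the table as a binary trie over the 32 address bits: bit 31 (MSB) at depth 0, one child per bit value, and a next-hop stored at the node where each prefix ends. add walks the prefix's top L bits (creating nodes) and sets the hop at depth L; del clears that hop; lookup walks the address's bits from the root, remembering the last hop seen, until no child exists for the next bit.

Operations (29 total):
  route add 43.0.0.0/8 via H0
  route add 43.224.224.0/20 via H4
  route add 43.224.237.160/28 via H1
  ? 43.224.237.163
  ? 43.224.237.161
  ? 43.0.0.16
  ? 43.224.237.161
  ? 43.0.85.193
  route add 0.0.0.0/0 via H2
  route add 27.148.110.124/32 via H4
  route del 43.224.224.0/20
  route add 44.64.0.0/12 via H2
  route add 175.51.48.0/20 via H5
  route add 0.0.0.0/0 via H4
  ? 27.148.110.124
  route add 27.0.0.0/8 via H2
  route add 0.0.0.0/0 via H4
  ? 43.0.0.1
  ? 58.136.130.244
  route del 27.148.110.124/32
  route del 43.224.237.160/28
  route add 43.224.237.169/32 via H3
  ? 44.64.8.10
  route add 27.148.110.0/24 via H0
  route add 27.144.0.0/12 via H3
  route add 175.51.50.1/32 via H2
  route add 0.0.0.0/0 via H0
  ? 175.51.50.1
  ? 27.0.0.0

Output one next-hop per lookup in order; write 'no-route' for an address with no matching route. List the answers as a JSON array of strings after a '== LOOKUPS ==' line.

Process each operation:
  + 43.0.0.0/8 (H0) depth=8
  + 43.224.224.0/20 (H4) depth=20
  + 43.224.237.160/28 (H1) depth=28
  ? 43.224.237.163  path d0:-→d1:-→d2:-→d3:-→d4:-→d5:-→d6:-→d7:-→d8:H0→d9:-→d10:-→d11:-→d12:-→d13:-→d14:-→d15:-→d16:-→d17:-→d18:-→d19:-→d20:H4→d21:-→d22:-→d23:-→d24:-→d25:-→d26:-→d27:-→d28:H1  best=H1
  ? 43.224.237.161  path d0:-→d1:-→d2:-→d3:-→d4:-→d5:-→d6:-→d7:-→d8:H0→d9:-→d10:-→d11:-→d12:-→d13:-→d14:-→d15:-→d16:-→d17:-→d18:-→d19:-→d20:H4→d21:-→d22:-→d23:-→d24:-→d25:-→d26:-→d27:-→d28:H1  best=H1
  ? 43.0.0.16  path d0:-→d1:-→d2:-→d3:-→d4:-→d5:-→d6:-→d7:-→d8:H0  best=H0
  ? 43.224.237.161  path d0:-→d1:-→d2:-→d3:-→d4:-→d5:-→d6:-→d7:-→d8:H0→d9:-→d10:-→d11:-→d12:-→d13:-→d14:-→d15:-→d16:-→d17:-→d18:-→d19:-→d20:H4→d21:-→d22:-→d23:-→d24:-→d25:-→d26:-→d27:-→d28:H1  best=H1
  ? 43.0.85.193  path d0:-→d1:-→d2:-→d3:-→d4:-→d5:-→d6:-→d7:-→d8:H0  best=H0
  + 0.0.0.0/0 (H2) depth=0
  + 27.148.110.124/32 (H4) depth=32
  del 43.224.224.0/20 (clear depth 20)
  + 44.64.0.0/12 (H2) depth=12
  + 175.51.48.0/20 (H5) depth=20
  + 0.0.0.0/0 (H4) depth=0
  ? 27.148.110.124  path d0:H4→d1:-→d2:-→d3:-→d4:-→d5:-→d6:-→d7:-→d8:-→d9:-→d10:-→d11:-→d12:-→d13:-→d14:-→d15:-→d16:-→d17:-→d18:-→d19:-→d20:-→d21:-→d22:-→d23:-→d24:-→d25:-→d26:-→d27:-→d28:-→d29:-→d30:-→d31:-→d32:H4  best=H4
  + 27.0.0.0/8 (H2) depth=8
  + 0.0.0.0/0 (H4) depth=0
  ? 43.0.0.1  path d0:H4→d1:-→d2:-→d3:-→d4:-→d5:-→d6:-→d7:-→d8:H0  best=H0
  ? 58.136.130.244  path d0:H4→d1:-→d2:-→d3:-  best=H4
  del 27.148.110.124/32 (clear depth 32)
  del 43.224.237.160/28 (clear depth 28)
  + 43.224.237.169/32 (H3) depth=32
  ? 44.64.8.10  path d0:H4→d1:-→d2:-→d3:-→d4:-→d5:-→d6:-→d7:-→d8:-→d9:-→d10:-→d11:-→d12:H2  best=H2
  + 27.148.110.0/24 (H0) depth=24
  + 27.144.0.0/12 (H3) depth=12
  + 175.51.50.1/32 (H2) depth=32
  + 0.0.0.0/0 (H0) depth=0
  ? 175.51.50.1  path d0:H0→d1:-→d2:-→d3:-→d4:-→d5:-→d6:-→d7:-→d8:-→d9:-→d10:-→d11:-→d12:-→d13:-→d14:-→d15:-→d16:-→d17:-→d18:-→d19:-→d20:H5→d21:-→d22:-→d23:-→d24:-→d25:-→d26:-→d27:-→d28:-→d29:-→d30:-→d31:-→d32:H2  best=H2
  ? 27.0.0.0  path d0:H0→d1:-→d2:-→d3:-→d4:-→d5:-→d6:-→d7:-→d8:H2  best=H2

== LOOKUPS ==
["H1","H1","H0","H1","H0","H4","H0","H4","H2","H2","H2"]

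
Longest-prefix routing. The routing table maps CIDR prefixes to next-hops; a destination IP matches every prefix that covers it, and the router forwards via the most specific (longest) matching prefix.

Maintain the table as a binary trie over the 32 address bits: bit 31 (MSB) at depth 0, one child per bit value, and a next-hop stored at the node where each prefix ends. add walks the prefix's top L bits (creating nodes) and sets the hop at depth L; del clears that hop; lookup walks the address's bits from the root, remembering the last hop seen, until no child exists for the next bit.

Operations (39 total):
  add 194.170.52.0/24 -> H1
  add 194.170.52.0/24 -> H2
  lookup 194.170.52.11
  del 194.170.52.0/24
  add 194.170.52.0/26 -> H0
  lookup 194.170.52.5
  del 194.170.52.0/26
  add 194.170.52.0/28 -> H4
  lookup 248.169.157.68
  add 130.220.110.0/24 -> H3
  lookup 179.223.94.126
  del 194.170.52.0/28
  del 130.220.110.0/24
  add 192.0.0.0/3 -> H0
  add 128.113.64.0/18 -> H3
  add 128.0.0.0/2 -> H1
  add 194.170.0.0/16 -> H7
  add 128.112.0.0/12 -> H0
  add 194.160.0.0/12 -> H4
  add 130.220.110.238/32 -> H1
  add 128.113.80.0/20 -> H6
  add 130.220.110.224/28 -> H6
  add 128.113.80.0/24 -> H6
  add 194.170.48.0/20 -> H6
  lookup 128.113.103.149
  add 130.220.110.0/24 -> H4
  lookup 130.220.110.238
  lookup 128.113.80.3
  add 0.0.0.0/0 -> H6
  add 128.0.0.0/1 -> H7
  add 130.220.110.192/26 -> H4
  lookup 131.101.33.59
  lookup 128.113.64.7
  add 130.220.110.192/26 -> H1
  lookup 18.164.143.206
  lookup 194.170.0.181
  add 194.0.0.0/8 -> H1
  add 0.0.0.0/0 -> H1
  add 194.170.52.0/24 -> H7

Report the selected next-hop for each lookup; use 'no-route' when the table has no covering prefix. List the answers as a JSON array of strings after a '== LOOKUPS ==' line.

Process each operation:
  add 194.170.52.0/24 -> H1 at depth 24
  add 194.170.52.0/24 -> H2 at depth 24
  ? 194.170.52.11  path d0:-→d1:-→d2:-→d3:-→d4:-→d5:-→d6:-→d7:-→d8:-→d9:-→d10:-→d11:-→d12:-→d13:-→d14:-→d15:-→d16:-→d17:-→d18:-→d19:-→d20:-→d21:-→d22:-→d23:-→d24:H2  best=H2
  - 194.170.52.0/24 clear@24
  add 194.170.52.0/26 -> H0 at depth 26
  ? 194.170.52.5  path d0:-→d1:-→d2:-→d3:-→d4:-→d5:-→d6:-→d7:-→d8:-→d9:-→d10:-→d11:-→d12:-→d13:-→d14:-→d15:-→d16:-→d17:-→d18:-→d19:-→d20:-→d21:-→d22:-→d23:-→d24:-→d25:-→d26:H0  best=H0
  - 194.170.52.0/26 clear@26
  add 194.170.52.0/28 -> H4 at depth 28
  ? 248.169.157.68  path d0:-→d1:-→d2:-  best=no-route
  add 130.220.110.0/24 -> H3 at depth 24
  ? 179.223.94.126  path d0:-→d1:-→d2:-  best=no-route
  - 194.170.52.0/28 clear@28
  - 130.220.110.0/24 clear@24
  add 192.0.0.0/3 -> H0 at depth 3
  add 128.113.64.0/18 -> H3 at depth 18
  add 128.0.0.0/2 -> H1 at depth 2
  add 194.170.0.0/16 -> H7 at depth 16
  add 128.112.0.0/12 -> H0 at depth 12
  add 194.160.0.0/12 -> H4 at depth 12
  add 130.220.110.238/32 -> H1 at depth 32
  add 128.113.80.0/20 -> H6 at depth 20
  add 130.220.110.224/28 -> H6 at depth 28
  add 128.113.80.0/24 -> H6 at depth 24
  add 194.170.48.0/20 -> H6 at depth 20
  ? 128.113.103.149  path d0:-→d1:-→d2:H1→d3:-→d4:-→d5:-→d6:-→d7:-→d8:-→d9:-→d10:-→d11:-→d12:H0→d13:-→d14:-→d15:-→d16:-→d17:-→d18:H3  best=H3
  add 130.220.110.0/24 -> H4 at depth 24
  ? 130.220.110.238  path d0:-→d1:-→d2:H1→d3:-→d4:-→d5:-→d6:-→d7:-→d8:-→d9:-→d10:-→d11:-→d12:-→d13:-→d14:-→d15:-→d16:-→d17:-→d18:-→d19:-→d20:-→d21:-→d22:-→d23:-→d24:H4→d25:-→d26:-→d27:-→d28:H6→d29:-→d30:-→d31:-→d32:H1  best=H1
  ? 128.113.80.3  path d0:-→d1:-→d2:H1→d3:-→d4:-→d5:-→d6:-→d7:-→d8:-→d9:-→d10:-→d11:-→d12:H0→d13:-→d14:-→d15:-→d16:-→d17:-→d18:H3→d19:-→d20:H6→d21:-→d22:-→d23:-→d24:H6  best=H6
  add 0.0.0.0/0 -> H6 at depth 0
  add 128.0.0.0/1 -> H7 at depth 1
  add 130.220.110.192/26 -> H4 at depth 26
  ? 131.101.33.59  path d0:H6→d1:H7→d2:H1→d3:-→d4:-→d5:-→d6:-→d7:-  best=H1
  ? 128.113.64.7  path d0:H6→d1:H7→d2:H1→d3:-→d4:-→d5:-→d6:-→d7:-→d8:-→d9:-→d10:-→d11:-→d12:H0→d13:-→d14:-→d15:-→d16:-→d17:-→d18:H3→d19:-  best=H3
  add 130.220.110.192/26 -> H1 at depth 26
  ? 18.164.143.206  path d0:H6  best=H6
  ? 194.170.0.181  path d0:H6→d1:H7→d2:-→d3:H0→d4:-→d5:-→d6:-→d7:-→d8:-→d9:-→d10:-→d11:-→d12:H4→d13:-→d14:-→d15:-→d16:H7→d17:-→d18:-  best=H7
  add 194.0.0.0/8 -> H1 at depth 8
  add 0.0.0.0/0 -> H1 at depth 0
  add 194.170.52.0/24 -> H7 at depth 24

== LOOKUPS ==
["H2","H0","no-route","no-route","H3","H1","H6","H1","H3","H6","H7"]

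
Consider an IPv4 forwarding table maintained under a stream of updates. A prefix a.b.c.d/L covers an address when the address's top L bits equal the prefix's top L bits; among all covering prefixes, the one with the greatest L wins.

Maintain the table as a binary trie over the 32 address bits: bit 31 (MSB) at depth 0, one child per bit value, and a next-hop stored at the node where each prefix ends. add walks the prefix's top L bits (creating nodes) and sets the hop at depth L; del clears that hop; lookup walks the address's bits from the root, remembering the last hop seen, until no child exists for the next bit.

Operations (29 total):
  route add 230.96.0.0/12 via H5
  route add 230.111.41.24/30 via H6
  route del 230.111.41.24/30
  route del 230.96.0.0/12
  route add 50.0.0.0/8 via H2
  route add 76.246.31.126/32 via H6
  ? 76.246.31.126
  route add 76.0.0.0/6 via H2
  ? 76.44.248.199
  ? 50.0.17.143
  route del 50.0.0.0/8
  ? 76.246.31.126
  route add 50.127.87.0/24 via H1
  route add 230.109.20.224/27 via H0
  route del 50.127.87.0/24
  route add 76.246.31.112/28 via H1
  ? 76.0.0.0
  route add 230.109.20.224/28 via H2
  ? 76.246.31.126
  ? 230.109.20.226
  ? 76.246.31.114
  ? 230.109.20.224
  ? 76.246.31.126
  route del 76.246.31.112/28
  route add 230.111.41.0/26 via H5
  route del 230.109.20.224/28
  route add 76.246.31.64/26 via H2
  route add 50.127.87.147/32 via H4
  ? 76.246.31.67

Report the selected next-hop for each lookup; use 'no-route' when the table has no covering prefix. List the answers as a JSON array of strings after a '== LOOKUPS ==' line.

Apply in order:
  + 230.96.0.0/12 (H5) depth=12
  + 230.111.41.24/30 (H6) depth=30
  del 230.111.41.24/30 (clear depth 30)
  del 230.96.0.0/12 (clear depth 12)
  + 50.0.0.0/8 (H2) depth=8
  + 76.246.31.126/32 (H6) depth=32
  ? 76.246.31.126  path d0:-→d1:-→d2:-→d3:-→d4:-→d5:-→d6:-→d7:-→d8:-→d9:-→d10:-→d11:-→d12:-→d13:-→d14:-→d15:-→d16:-→d17:-→d18:-→d19:-→d20:-→d21:-→d22:-→d23:-→d24:-→d25:-→d26:-→d27:-→d28:-→d29:-→d30:-→d31:-→d32:H6  best=H6
  + 76.0.0.0/6 (H2) depth=6
  ? 76.44.248.199  path d0:-→d1:-→d2:-→d3:-→d4:-→d5:-→d6:H2→d7:-→d8:-  best=H2
  ? 50.0.17.143  path d0:-→d1:-→d2:-→d3:-→d4:-→d5:-→d6:-→d7:-→d8:H2  best=H2
  del 50.0.0.0/8 (clear depth 8)
  ? 76.246.31.126  path d0:-→d1:-→d2:-→d3:-→d4:-→d5:-→d6:H2→d7:-→d8:-→d9:-→d10:-→d11:-→d12:-→d13:-→d14:-→d15:-→d16:-→d17:-→d18:-→d19:-→d20:-→d21:-→d22:-→d23:-→d24:-→d25:-→d26:-→d27:-→d28:-→d29:-→d30:-→d31:-→d32:H6  best=H6
  + 50.127.87.0/24 (H1) depth=24
  + 230.109.20.224/27 (H0) depth=27
  del 50.127.87.0/24 (clear depth 24)
  + 76.246.31.112/28 (H1) depth=28
  ? 76.0.0.0  path d0:-→d1:-→d2:-→d3:-→d4:-→d5:-→d6:H2→d7:-→d8:-  best=H2
  + 230.109.20.224/28 (H2) depth=28
  ? 76.246.31.126  path d0:-→d1:-→d2:-→d3:-→d4:-→d5:-→d6:H2→d7:-→d8:-→d9:-→d10:-→d11:-→d12:-→d13:-→d14:-→d15:-→d16:-→d17:-→d18:-→d19:-→d20:-→d21:-→d22:-→d23:-→d24:-→d25:-→d26:-→d27:-→d28:H1→d29:-→d30:-→d31:-→d32:H6  best=H6
  ? 230.109.20.226  path d0:-→d1:-→d2:-→d3:-→d4:-→d5:-→d6:-→d7:-→d8:-→d9:-→d10:-→d11:-→d12:-→d13:-→d14:-→d15:-→d16:-→d17:-→d18:-→d19:-→d20:-→d21:-→d22:-→d23:-→d24:-→d25:-→d26:-→d27:H0→d28:H2  best=H2
  ? 76.246.31.114  path d0:-→d1:-→d2:-→d3:-→d4:-→d5:-→d6:H2→d7:-→d8:-→d9:-→d10:-→d11:-→d12:-→d13:-→d14:-→d15:-→d16:-→d17:-→d18:-→d19:-→d20:-→d21:-→d22:-→d23:-→d24:-→d25:-→d26:-→d27:-→d28:H1  best=H1
  ? 230.109.20.224  path d0:-→d1:-→d2:-→d3:-→d4:-→d5:-→d6:-→d7:-→d8:-→d9:-→d10:-→d11:-→d12:-→d13:-→d14:-→d15:-→d16:-→d17:-→d18:-→d19:-→d20:-→d21:-→d22:-→d23:-→d24:-→d25:-→d26:-→d27:H0→d28:H2  best=H2
  ? 76.246.31.126  path d0:-→d1:-→d2:-→d3:-→d4:-→d5:-→d6:H2→d7:-→d8:-→d9:-→d10:-→d11:-→d12:-→d13:-→d14:-→d15:-→d16:-→d17:-→d18:-→d19:-→d20:-→d21:-→d22:-→d23:-→d24:-→d25:-→d26:-→d27:-→d28:H1→d29:-→d30:-→d31:-→d32:H6  best=H6
  del 76.246.31.112/28 (clear depth 28)
  + 230.111.41.0/26 (H5) depth=26
  del 230.109.20.224/28 (clear depth 28)
  + 76.246.31.64/26 (H2) depth=26
  + 50.127.87.147/32 (H4) depth=32
  ? 76.246.31.67  path d0:-→d1:-→d2:-→d3:-→d4:-→d5:-→d6:H2→d7:-→d8:-→d9:-→d10:-→d11:-→d12:-→d13:-→d14:-→d15:-→d16:-→d17:-→d18:-→d19:-→d20:-→d21:-→d22:-→d23:-→d24:-→d25:-→d26:H2  best=H2

== LOOKUPS ==
["H6","H2","H2","H6","H2","H6","H2","H1","H2","H6","H2"]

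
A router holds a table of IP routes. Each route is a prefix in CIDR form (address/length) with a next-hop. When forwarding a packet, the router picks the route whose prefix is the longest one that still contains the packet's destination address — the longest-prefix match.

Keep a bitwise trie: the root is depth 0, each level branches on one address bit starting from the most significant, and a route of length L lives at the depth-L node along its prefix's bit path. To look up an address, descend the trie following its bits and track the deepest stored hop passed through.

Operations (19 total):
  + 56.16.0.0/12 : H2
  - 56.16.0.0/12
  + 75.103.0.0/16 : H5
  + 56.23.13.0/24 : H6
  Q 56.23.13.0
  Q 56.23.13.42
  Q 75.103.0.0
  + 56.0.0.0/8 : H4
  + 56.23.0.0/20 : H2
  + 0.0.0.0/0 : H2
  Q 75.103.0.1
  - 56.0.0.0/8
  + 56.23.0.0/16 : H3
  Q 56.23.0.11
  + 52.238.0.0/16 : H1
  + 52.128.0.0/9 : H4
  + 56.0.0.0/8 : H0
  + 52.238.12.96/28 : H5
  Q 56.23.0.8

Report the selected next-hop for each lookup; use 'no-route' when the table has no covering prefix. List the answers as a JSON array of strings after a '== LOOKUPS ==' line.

Process each operation:
  add 56.16.0.0/12 -> H2 at depth 12
  del 56.16.0.0/12 (clear depth 12)
  add 75.103.0.0/16 -> H5 at depth 16
  add 56.23.13.0/24 -> H6 at depth 24
  Q 56.23.13.0: descend 001110000001011100001101 ; hops seen [H6] ; pick H6
  Q 56.23.13.42: descend 001110000001011100001101 ; hops seen [H6] ; pick H6
  Q 75.103.0.0: descend 0100101101100111 ; hops seen [H5] ; pick H5
  add 56.0.0.0/8 -> H4 at depth 8
  add 56.23.0.0/20 -> H2 at depth 20
  add 0.0.0.0/0 -> H2 at depth 0
  Q 75.103.0.1: descend 0100101101100111 ; hops seen [H2,H5] ; pick H5
  del 56.0.0.0/8 (clear depth 8)
  add 56.23.0.0/16 -> H3 at depth 16
  Q 56.23.0.11: descend 00111000000101110000 ; hops seen [H2,H3,H2] ; pick H2
  add 52.238.0.0/16 -> H1 at depth 16
  add 52.128.0.0/9 -> H4 at depth 9
  add 56.0.0.0/8 -> H0 at depth 8
  add 52.238.12.96/28 -> H5 at depth 28
  Q 56.23.0.8: descend 00111000000101110000 ; hops seen [H2,H0,H3,H2] ; pick H2

== LOOKUPS ==
["H6","H6","H5","H5","H2","H2"]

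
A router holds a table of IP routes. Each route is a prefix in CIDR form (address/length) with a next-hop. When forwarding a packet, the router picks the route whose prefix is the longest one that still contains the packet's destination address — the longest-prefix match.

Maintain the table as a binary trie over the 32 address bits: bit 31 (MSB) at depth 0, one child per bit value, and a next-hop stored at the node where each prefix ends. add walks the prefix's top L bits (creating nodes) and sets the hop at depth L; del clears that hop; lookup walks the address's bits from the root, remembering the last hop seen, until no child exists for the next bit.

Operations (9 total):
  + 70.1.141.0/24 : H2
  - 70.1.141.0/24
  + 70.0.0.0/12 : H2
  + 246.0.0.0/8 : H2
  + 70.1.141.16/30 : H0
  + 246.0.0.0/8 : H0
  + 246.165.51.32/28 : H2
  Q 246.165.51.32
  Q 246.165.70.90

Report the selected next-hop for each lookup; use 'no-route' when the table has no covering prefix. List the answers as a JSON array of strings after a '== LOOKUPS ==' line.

Process each operation:
  + 70.1.141.0/24 (H2) depth=24
  del 70.1.141.0/24 (clear depth 24)
  + 70.0.0.0/12 (H2) depth=12
  + 246.0.0.0/8 (H2) depth=8
  + 70.1.141.16/30 (H0) depth=30
  + 246.0.0.0/8 (H0) depth=8
  + 246.165.51.32/28 (H2) depth=28
  Q 246.165.51.32: descend 1111011010100101001100110010 ; hops seen [H0,H2] ; pick H2
  Q 246.165.70.90: descend 11110110101001010 ; hops seen [H0] ; pick H0

== LOOKUPS ==
["H2","H0"]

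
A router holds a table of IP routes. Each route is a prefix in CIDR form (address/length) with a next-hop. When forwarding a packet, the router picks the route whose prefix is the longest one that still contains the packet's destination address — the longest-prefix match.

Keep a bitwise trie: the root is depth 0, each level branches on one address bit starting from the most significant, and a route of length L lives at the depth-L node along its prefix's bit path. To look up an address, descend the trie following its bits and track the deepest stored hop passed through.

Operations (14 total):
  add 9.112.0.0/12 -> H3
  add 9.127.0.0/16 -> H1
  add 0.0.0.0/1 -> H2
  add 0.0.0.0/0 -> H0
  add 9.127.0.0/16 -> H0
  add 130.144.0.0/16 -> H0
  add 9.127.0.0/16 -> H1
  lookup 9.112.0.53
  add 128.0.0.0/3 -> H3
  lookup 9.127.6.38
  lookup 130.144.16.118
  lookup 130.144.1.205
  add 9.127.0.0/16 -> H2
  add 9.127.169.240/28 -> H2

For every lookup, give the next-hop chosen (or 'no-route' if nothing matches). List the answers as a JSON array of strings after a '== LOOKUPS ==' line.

Apply in order:
  add 9.112.0.0/12 -> H3 at depth 12
  add 9.127.0.0/16 -> H1 at depth 16
  add 0.0.0.0/1 -> H2 at depth 1
  add 0.0.0.0/0 -> H0 at depth 0
  add 9.127.0.0/16 -> H0 at depth 16
  add 130.144.0.0/16 -> H0 at depth 16
  add 9.127.0.0/16 -> H1 at depth 16
  Q 9.112.0.53: descend 000010010111 ; hops seen [H0,H2,H3] ; pick H3
  add 128.0.0.0/3 -> H3 at depth 3
  Q 9.127.6.38: descend 0000100101111111 ; hops seen [H0,H2,H3,H1] ; pick H1
  Q 130.144.16.118: descend 1000001010010000 ; hops seen [H0,H3,H0] ; pick H0
  Q 130.144.1.205: descend 1000001010010000 ; hops seen [H0,H3,H0] ; pick H0
  add 9.127.0.0/16 -> H2 at depth 16
  add 9.127.169.240/28 -> H2 at depth 28

== LOOKUPS ==
["H3","H1","H0","H0"]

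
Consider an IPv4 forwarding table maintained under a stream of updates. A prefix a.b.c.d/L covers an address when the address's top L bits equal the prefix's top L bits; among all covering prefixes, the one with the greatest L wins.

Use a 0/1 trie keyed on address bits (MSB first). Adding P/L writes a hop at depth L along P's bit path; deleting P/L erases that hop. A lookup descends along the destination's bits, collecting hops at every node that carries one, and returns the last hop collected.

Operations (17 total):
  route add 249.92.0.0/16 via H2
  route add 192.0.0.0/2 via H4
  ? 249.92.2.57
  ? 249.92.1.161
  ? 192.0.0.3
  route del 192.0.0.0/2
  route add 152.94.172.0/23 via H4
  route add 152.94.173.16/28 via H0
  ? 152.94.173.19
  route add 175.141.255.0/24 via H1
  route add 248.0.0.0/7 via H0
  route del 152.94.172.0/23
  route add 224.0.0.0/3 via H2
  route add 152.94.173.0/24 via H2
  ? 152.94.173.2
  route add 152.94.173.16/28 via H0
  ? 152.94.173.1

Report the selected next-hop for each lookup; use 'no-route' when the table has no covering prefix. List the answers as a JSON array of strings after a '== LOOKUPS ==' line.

Trace:
  + 249.92.0.0/16 (H2) depth=16
  + 192.0.0.0/2 (H4) depth=2
  Q 249.92.2.57: descend 1111100101011100 ; hops seen [H4,H2] ; pick H2
  Q 249.92.1.161: descend 1111100101011100 ; hops seen [H4,H2] ; pick H2
  Q 192.0.0.3: descend 11 ; hops seen [H4] ; pick H4
  - 192.0.0.0/2 clear@2
  + 152.94.172.0/23 (H4) depth=23
  + 152.94.173.16/28 (H0) depth=28
  Q 152.94.173.19: descend 1001100001011110101011010001 ; hops seen [H4,H0] ; pick H0
  + 175.141.255.0/24 (H1) depth=24
  + 248.0.0.0/7 (H0) depth=7
  - 152.94.172.0/23 clear@23
  + 224.0.0.0/3 (H2) depth=3
  + 152.94.173.0/24 (H2) depth=24
  Q 152.94.173.2: descend 100110000101111010101101000 ; hops seen [H2] ; pick H2
  + 152.94.173.16/28 (H0) depth=28
  Q 152.94.173.1: descend 100110000101111010101101000 ; hops seen [H2] ; pick H2

== LOOKUPS ==
["H2","H2","H4","H0","H2","H2"]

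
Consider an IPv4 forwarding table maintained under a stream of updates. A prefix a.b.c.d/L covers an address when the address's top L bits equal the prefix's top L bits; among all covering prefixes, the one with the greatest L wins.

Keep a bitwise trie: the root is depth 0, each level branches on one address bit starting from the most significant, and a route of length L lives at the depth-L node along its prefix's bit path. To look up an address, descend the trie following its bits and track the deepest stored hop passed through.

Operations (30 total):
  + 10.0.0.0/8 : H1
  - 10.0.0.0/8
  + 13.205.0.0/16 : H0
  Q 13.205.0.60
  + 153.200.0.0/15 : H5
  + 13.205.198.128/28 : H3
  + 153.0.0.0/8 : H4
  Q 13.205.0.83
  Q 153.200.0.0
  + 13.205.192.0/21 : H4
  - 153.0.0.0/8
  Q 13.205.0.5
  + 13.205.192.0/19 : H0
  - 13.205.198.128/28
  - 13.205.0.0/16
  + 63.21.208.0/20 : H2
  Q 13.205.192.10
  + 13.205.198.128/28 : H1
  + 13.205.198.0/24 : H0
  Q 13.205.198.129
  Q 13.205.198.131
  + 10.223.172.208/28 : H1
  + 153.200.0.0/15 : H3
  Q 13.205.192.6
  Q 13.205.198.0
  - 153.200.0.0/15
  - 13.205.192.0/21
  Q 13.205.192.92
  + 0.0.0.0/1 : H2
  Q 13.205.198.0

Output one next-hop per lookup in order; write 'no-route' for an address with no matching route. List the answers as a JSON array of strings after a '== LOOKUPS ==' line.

Apply in order:
  add 10.0.0.0/8 -> H1 at depth 8
  del 10.0.0.0/8 (clear depth 8)
  add 13.205.0.0/16 -> H0 at depth 16
  lookup 13.205.0.60: bits 0000110111001101 walk d0:-→d1:-→d2:-→d3:-→d4:-→d5:-→d6:-→d7:-→d8:-→d9:-→d10:-→d11:-→d12:-→d13:-→d14:-→d15:-→d16:H0 -> H0
  add 153.200.0.0/15 -> H5 at depth 15
  add 13.205.198.128/28 -> H3 at depth 28
  add 153.0.0.0/8 -> H4 at depth 8
  lookup 13.205.0.83: bits 0000110111001101 walk d0:-→d1:-→d2:-→d3:-→d4:-→d5:-→d6:-→d7:-→d8:-→d9:-→d10:-→d11:-→d12:-→d13:-→d14:-→d15:-→d16:H0 -> H0
  lookup 153.200.0.0: bits 100110011100100 walk d0:-→d1:-→d2:-→d3:-→d4:-→d5:-→d6:-→d7:-→d8:H4→d9:-→d10:-→d11:-→d12:-→d13:-→d14:-→d15:H5 -> H5
  add 13.205.192.0/21 -> H4 at depth 21
  del 153.0.0.0/8 (clear depth 8)
  lookup 13.205.0.5: bits 0000110111001101 walk d0:-→d1:-→d2:-→d3:-→d4:-→d5:-→d6:-→d7:-→d8:-→d9:-→d10:-→d11:-→d12:-→d13:-→d14:-→d15:-→d16:H0 -> H0
  add 13.205.192.0/19 -> H0 at depth 19
  del 13.205.198.128/28 (clear depth 28)
  del 13.205.0.0/16 (clear depth 16)
  add 63.21.208.0/20 -> H2 at depth 20
  lookup 13.205.192.10: bits 000011011100110111000 walk d0:-→d1:-→d2:-→d3:-→d4:-→d5:-→d6:-→d7:-→d8:-→d9:-→d10:-→d11:-→d12:-→d13:-→d14:-→d15:-→d16:-→d17:-→d18:-→d19:H0→d20:-→d21:H4 -> H4
  add 13.205.198.128/28 -> H1 at depth 28
  add 13.205.198.0/24 -> H0 at depth 24
  lookup 13.205.198.129: bits 0000110111001101110001101000 walk d0:-→d1:-→d2:-→d3:-→d4:-→d5:-→d6:-→d7:-→d8:-→d9:-→d10:-→d11:-→d12:-→d13:-→d14:-→d15:-→d16:-→d17:-→d18:-→d19:H0→d20:-→d21:H4→d22:-→d23:-→d24:H0→d25:-→d26:-→d27:-→d28:H1 -> H1
  lookup 13.205.198.131: bits 0000110111001101110001101000 walk d0:-→d1:-→d2:-→d3:-→d4:-→d5:-→d6:-→d7:-→d8:-→d9:-→d10:-→d11:-→d12:-→d13:-→d14:-→d15:-→d16:-→d17:-→d18:-→d19:H0→d20:-→d21:H4→d22:-→d23:-→d24:H0→d25:-→d26:-→d27:-→d28:H1 -> H1
  add 10.223.172.208/28 -> H1 at depth 28
  add 153.200.0.0/15 -> H3 at depth 15
  lookup 13.205.192.6: bits 000011011100110111000 walk d0:-→d1:-→d2:-→d3:-→d4:-→d5:-→d6:-→d7:-→d8:-→d9:-→d10:-→d11:-→d12:-→d13:-→d14:-→d15:-→d16:-→d17:-→d18:-→d19:H0→d20:-→d21:H4 -> H4
  lookup 13.205.198.0: bits 000011011100110111000110 walk d0:-→d1:-→d2:-→d3:-→d4:-→d5:-→d6:-→d7:-→d8:-→d9:-→d10:-→d11:-→d12:-→d13:-→d14:-→d15:-→d16:-→d17:-→d18:-→d19:H0→d20:-→d21:H4→d22:-→d23:-→d24:H0 -> H0
  del 153.200.0.0/15 (clear depth 15)
  del 13.205.192.0/21 (clear depth 21)
  lookup 13.205.192.92: bits 000011011100110111000 walk d0:-→d1:-→d2:-→d3:-→d4:-→d5:-→d6:-→d7:-→d8:-→d9:-→d10:-→d11:-→d12:-→d13:-→d14:-→d15:-→d16:-→d17:-→d18:-→d19:H0→d20:-→d21:- -> H0
  add 0.0.0.0/1 -> H2 at depth 1
  lookup 13.205.198.0: bits 000011011100110111000110 walk d0:-→d1:H2→d2:-→d3:-→d4:-→d5:-→d6:-→d7:-→d8:-→d9:-→d10:-→d11:-→d12:-→d13:-→d14:-→d15:-→d16:-→d17:-→d18:-→d19:H0→d20:-→d21:-→d22:-→d23:-→d24:H0 -> H0

== LOOKUPS ==
["H0","H0","H5","H0","H4","H1","H1","H4","H0","H0","H0"]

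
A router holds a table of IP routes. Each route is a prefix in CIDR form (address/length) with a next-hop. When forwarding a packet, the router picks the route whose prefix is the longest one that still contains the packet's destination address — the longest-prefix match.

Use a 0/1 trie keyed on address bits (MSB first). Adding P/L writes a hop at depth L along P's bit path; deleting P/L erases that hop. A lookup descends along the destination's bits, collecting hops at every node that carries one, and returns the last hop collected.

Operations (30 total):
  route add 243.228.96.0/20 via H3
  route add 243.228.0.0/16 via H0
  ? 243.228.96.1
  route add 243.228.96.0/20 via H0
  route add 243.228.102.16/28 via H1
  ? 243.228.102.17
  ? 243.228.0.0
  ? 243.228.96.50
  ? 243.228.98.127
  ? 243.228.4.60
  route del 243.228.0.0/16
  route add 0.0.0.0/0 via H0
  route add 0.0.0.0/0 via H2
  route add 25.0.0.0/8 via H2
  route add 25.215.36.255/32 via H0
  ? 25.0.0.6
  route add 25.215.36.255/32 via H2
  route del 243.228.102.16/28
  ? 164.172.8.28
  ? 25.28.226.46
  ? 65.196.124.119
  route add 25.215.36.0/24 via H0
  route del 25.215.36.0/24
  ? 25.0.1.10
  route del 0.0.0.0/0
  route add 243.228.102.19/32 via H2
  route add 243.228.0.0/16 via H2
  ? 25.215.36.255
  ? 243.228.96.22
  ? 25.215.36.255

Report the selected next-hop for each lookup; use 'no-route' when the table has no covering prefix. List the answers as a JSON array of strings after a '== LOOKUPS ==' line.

Trace:
  + 243.228.96.0/20 (H3) depth=20
  + 243.228.0.0/16 (H0) depth=16
  lookup 243.228.96.1: bits 11110011111001000110 walk d0:-→d1:-→d2:-→d3:-→d4:-→d5:-→d6:-→d7:-→d8:-→d9:-→d10:-→d11:-→d12:-→d13:-→d14:-→d15:-→d16:H0→d17:-→d18:-→d19:-→d20:H3 -> H3
  + 243.228.96.0/20 (H0) depth=20
  + 243.228.102.16/28 (H1) depth=28
  lookup 243.228.102.17: bits 1111001111100100011001100001 walk d0:-→d1:-→d2:-→d3:-→d4:-→d5:-→d6:-→d7:-→d8:-→d9:-→d10:-→d11:-→d12:-→d13:-→d14:-→d15:-→d16:H0→d17:-→d18:-→d19:-→d20:H0→d21:-→d22:-→d23:-→d24:-→d25:-→d26:-→d27:-→d28:H1 -> H1
  lookup 243.228.0.0: bits 11110011111001000 walk d0:-→d1:-→d2:-→d3:-→d4:-→d5:-→d6:-→d7:-→d8:-→d9:-→d10:-→d11:-→d12:-→d13:-→d14:-→d15:-→d16:H0→d17:- -> H0
  lookup 243.228.96.50: bits 111100111110010001100 walk d0:-→d1:-→d2:-→d3:-→d4:-→d5:-→d6:-→d7:-→d8:-→d9:-→d10:-→d11:-→d12:-→d13:-→d14:-→d15:-→d16:H0→d17:-→d18:-→d19:-→d20:H0→d21:- -> H0
  lookup 243.228.98.127: bits 111100111110010001100 walk d0:-→d1:-→d2:-→d3:-→d4:-→d5:-→d6:-→d7:-→d8:-→d9:-→d10:-→d11:-→d12:-→d13:-→d14:-→d15:-→d16:H0→d17:-→d18:-→d19:-→d20:H0→d21:- -> H0
  lookup 243.228.4.60: bits 11110011111001000 walk d0:-→d1:-→d2:-→d3:-→d4:-→d5:-→d6:-→d7:-→d8:-→d9:-→d10:-→d11:-→d12:-→d13:-→d14:-→d15:-→d16:H0→d17:- -> H0
  - 243.228.0.0/16 clear@16
  + 0.0.0.0/0 (H0) depth=0
  + 0.0.0.0/0 (H2) depth=0
  + 25.0.0.0/8 (H2) depth=8
  + 25.215.36.255/32 (H0) depth=32
  lookup 25.0.0.6: bits 00011001 walk d0:H2→d1:-→d2:-→d3:-→d4:-→d5:-→d6:-→d7:-→d8:H2 -> H2
  + 25.215.36.255/32 (H2) depth=32
  - 243.228.102.16/28 clear@28
  lookup 164.172.8.28: bits 1 walk d0:H2→d1:- -> H2
  lookup 25.28.226.46: bits 00011001 walk d0:H2→d1:-→d2:-→d3:-→d4:-→d5:-→d6:-→d7:-→d8:H2 -> H2
  lookup 65.196.124.119: bits 0 walk d0:H2→d1:- -> H2
  + 25.215.36.0/24 (H0) depth=24
  - 25.215.36.0/24 clear@24
  lookup 25.0.1.10: bits 00011001 walk d0:H2→d1:-→d2:-→d3:-→d4:-→d5:-→d6:-→d7:-→d8:H2 -> H2
  - 0.0.0.0/0 clear@0
  + 243.228.102.19/32 (H2) depth=32
  + 243.228.0.0/16 (H2) depth=16
  lookup 25.215.36.255: bits 00011001110101110010010011111111 walk d0:-→d1:-→d2:-→d3:-→d4:-→d5:-→d6:-→d7:-→d8:H2→d9:-→d10:-→d11:-→d12:-→d13:-→d14:-→d15:-→d16:-→d17:-→d18:-→d19:-→d20:-→d21:-→d22:-→d23:-→d24:-→d25:-→d26:-→d27:-→d28:-→d29:-→d30:-→d31:-→d32:H2 -> H2
  lookup 243.228.96.22: bits 111100111110010001100 walk d0:-→d1:-→d2:-→d3:-→d4:-→d5:-→d6:-→d7:-→d8:-→d9:-→d10:-→d11:-→d12:-→d13:-→d14:-→d15:-→d16:H2→d17:-→d18:-→d19:-→d20:H0→d21:- -> H0
  lookup 25.215.36.255: bits 00011001110101110010010011111111 walk d0:-→d1:-→d2:-→d3:-→d4:-→d5:-→d6:-→d7:-→d8:H2→d9:-→d10:-→d11:-→d12:-→d13:-→d14:-→d15:-→d16:-→d17:-→d18:-→d19:-→d20:-→d21:-→d22:-→d23:-→d24:-→d25:-→d26:-→d27:-→d28:-→d29:-→d30:-→d31:-→d32:H2 -> H2

== LOOKUPS ==
["H3","H1","H0","H0","H0","H0","H2","H2","H2","H2","H2","H2","H0","H2"]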